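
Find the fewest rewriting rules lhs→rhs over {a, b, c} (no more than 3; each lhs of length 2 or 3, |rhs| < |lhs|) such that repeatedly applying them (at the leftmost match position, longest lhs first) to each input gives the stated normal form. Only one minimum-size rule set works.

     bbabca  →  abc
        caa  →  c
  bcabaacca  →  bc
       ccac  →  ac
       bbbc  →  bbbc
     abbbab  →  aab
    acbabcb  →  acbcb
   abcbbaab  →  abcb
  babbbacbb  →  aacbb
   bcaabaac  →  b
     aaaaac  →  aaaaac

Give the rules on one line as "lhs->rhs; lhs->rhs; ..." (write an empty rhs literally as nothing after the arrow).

ba->a; ca->c; cc->

  | bbabca => babca => abca => abc
  | caa => ca => c
  | bcabaacca => bcbaacca => bcaacca => bcacca => bccca => bca => bc
  | ccac => ac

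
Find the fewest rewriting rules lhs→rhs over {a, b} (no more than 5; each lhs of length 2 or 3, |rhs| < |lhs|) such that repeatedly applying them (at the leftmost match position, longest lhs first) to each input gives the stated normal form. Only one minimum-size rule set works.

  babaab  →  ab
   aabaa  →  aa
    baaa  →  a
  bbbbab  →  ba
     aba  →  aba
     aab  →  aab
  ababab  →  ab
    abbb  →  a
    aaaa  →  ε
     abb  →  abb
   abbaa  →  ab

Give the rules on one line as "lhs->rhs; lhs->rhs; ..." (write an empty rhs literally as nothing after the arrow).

  | babaab => baaab => ab
  | aabaa => aa
  | baaa => a
  | bbbbab => bab => ba

aaa->ba; baa->; bab->ba; bbb->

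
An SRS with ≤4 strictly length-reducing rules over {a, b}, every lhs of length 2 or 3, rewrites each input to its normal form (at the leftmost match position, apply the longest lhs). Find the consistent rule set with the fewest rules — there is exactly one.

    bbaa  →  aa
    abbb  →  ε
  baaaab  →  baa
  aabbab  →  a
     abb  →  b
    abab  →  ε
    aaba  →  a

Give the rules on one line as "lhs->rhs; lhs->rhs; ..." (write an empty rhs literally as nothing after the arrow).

aab->; ab->; bab->a; bb->

  | bbaa => aa
  | abbb => bb => ε
  | baaaab => baa
  | aabbab => bab => a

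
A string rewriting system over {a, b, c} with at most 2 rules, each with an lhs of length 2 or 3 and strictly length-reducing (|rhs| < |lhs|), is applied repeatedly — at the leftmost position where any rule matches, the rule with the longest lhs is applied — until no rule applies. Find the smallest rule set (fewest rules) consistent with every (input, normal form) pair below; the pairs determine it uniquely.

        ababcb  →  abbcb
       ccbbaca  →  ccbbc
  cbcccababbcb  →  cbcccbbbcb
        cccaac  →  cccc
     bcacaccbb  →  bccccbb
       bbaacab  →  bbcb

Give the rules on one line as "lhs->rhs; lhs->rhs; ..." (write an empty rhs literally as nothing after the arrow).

ba->b; ca->c

  | ababcb => abbcb
  | ccbbaca => ccbbca => ccbbc
  | cbcccababbcb => cbcccbabbcb => cbcccbbbcb
  | cccaac => cccac => cccc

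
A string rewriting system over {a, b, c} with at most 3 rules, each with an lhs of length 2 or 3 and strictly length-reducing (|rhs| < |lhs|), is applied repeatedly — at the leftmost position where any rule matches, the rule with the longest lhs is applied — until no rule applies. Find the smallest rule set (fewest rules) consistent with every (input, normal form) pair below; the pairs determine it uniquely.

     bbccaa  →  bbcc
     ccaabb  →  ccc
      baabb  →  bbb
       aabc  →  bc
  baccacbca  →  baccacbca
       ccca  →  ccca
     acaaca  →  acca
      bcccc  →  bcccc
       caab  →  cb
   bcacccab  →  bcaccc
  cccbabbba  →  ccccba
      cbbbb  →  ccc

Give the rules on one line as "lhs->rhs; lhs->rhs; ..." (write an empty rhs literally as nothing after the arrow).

aa->; ab->; cbb->cc

  | bbccaa => bbcc
  | ccaabb => ccbb => ccc
  | baabb => bbb
  | aabc => bc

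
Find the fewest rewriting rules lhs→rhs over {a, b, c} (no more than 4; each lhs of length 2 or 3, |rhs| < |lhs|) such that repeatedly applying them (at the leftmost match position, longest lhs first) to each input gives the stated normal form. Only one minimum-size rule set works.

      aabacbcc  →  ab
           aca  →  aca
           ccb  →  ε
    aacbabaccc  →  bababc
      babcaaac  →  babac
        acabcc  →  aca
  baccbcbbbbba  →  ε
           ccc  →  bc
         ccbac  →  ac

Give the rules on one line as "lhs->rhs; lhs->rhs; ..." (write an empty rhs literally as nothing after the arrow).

  | aabacbcc => bbacbcc => acbcc => acc => ab
  | aca
  | ccb => bb => ε
  | aacbabaccc => bcbabaccc => babaccc => bababc

aa->b; bb->; cb->; cc->b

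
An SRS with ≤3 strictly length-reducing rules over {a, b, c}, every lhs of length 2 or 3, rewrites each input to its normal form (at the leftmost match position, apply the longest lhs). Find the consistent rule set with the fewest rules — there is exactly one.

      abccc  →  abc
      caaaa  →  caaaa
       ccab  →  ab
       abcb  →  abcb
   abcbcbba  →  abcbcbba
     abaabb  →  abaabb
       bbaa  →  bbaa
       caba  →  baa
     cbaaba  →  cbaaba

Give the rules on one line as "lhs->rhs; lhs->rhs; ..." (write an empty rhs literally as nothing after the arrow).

  | abccc => abc
  | caaaa
  | ccab => ab
  | abcb

cab->ba; cc->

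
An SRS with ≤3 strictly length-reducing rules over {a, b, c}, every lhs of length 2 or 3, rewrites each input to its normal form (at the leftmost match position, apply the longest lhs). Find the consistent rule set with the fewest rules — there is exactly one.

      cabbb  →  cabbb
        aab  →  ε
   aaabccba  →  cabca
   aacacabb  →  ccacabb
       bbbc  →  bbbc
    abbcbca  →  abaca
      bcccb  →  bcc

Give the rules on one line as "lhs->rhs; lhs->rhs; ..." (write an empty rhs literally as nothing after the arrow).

aa->c; bcb->a; cb->

  | cabbb
  | aab => cb => ε
  | aaabccba => cabccba => cabca
  | aacacabb => ccacabb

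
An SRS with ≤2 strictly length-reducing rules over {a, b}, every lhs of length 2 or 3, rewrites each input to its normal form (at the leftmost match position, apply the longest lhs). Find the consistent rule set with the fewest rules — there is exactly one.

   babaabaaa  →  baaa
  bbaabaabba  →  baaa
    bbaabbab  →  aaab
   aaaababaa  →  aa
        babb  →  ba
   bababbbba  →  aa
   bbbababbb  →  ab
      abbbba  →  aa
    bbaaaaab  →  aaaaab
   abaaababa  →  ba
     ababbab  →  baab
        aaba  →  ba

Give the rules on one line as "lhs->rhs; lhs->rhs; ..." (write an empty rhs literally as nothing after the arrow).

  | babaabaaa => bbaabaaa => aabaaa => abaaa => baaa
  | bbaabaabba => aabaabba => abaabba => baabba => baaa
  | bbaabbab => aabbab => aaab
  | aaaababaa => aaababaa => aababaa => ababaa => babaa => bbaa => aa

aba->ba; bb->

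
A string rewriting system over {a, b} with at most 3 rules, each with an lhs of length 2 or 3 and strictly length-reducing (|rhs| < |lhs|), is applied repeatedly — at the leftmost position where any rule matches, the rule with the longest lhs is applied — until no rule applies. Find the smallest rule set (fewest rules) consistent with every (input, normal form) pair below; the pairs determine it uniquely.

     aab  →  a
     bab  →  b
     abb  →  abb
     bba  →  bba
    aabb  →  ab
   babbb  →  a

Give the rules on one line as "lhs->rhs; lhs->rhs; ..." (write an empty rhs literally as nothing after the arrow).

  | aab => a
  | bab => b
  | abb
  | bba

aab->a; bab->b; bbb->a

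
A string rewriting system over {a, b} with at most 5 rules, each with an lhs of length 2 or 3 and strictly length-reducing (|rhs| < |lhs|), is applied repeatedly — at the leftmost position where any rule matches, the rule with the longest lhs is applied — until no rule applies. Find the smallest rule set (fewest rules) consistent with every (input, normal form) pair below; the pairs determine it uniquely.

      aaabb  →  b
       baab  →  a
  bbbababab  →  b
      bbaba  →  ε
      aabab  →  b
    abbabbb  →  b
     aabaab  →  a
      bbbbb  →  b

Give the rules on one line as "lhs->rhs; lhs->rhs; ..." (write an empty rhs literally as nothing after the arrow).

  | aaabb => babb => bb => b
  | baab => ab => a
  | bbbababab => bbababab => bababab => babab => bab => b
  | bbaba => baba => ba => ε

aa->b; ab->a; ba->; bb->b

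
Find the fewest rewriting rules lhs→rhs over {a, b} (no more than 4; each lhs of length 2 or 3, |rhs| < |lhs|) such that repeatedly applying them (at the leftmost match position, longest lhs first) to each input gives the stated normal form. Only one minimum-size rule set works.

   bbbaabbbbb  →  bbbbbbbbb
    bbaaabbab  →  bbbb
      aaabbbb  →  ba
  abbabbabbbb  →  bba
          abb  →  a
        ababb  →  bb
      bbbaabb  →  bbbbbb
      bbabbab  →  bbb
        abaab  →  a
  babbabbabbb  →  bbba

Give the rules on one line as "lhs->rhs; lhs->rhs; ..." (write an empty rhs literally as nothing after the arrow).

  | bbbaabbbbb => bbbbbbbbb
  | bbaaabbab => bbbabbab => bbbabab => bbbb
  | aaabbbb => babbbb => babbb => babb => bab => ba
  | abbabbabbbb => ababbabbbb => bbabbbb => bbabbb => bbabb => bbab => bba

aa->b; ab->a; aba->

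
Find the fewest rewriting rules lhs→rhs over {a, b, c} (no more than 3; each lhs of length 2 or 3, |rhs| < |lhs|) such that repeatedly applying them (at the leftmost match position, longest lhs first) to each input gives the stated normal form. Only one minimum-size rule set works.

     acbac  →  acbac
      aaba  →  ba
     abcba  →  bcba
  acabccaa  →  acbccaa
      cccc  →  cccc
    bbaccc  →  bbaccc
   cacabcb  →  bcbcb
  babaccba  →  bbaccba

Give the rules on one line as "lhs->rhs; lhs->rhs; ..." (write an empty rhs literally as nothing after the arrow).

  | acbac
  | aaba => aba => ba
  | abcba => bcba
  | acabccaa => acbccaa

ab->b; cac->bc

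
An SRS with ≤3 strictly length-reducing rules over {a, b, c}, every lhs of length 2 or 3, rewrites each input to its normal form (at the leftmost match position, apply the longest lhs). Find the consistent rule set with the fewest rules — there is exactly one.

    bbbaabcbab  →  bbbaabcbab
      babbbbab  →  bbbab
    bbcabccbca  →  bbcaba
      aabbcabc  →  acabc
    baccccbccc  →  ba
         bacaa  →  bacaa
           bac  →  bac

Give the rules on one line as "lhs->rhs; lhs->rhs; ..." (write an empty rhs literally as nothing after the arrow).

abb->; cc->; ccb->c

  | bbbaabcbab
  | babbbbab => bbbab
  | bbcabccbca => bbcabcca => bbcaba
  | aabbcabc => acabc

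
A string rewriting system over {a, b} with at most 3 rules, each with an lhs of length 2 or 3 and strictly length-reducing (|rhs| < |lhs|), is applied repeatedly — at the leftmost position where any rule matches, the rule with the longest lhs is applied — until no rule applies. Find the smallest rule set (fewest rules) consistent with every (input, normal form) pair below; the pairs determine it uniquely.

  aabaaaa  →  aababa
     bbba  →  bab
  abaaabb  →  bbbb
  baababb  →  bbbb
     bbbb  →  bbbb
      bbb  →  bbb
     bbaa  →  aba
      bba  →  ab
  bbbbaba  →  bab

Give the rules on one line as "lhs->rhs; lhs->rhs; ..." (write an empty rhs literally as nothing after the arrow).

aaa->ab; abb->bb; bba->ab

  | aabaaaa => aababa
  | bbba => bab
  | abaaabb => ababbb => abbbb => bbbb
  | baababb => baabbb => babbb => bbbb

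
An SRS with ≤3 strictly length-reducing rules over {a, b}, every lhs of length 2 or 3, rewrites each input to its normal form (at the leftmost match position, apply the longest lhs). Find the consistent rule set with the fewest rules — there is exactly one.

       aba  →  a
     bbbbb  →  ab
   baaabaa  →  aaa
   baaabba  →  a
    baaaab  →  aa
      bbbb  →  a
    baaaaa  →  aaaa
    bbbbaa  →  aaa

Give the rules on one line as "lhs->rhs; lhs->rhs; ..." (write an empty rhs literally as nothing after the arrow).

  | aba => a
  | bbbbb => aabb => ab
  | baaabaa => aabaa => aaa
  | baaabba => aabba => aba => a

aab->a; ba->; bbb->aa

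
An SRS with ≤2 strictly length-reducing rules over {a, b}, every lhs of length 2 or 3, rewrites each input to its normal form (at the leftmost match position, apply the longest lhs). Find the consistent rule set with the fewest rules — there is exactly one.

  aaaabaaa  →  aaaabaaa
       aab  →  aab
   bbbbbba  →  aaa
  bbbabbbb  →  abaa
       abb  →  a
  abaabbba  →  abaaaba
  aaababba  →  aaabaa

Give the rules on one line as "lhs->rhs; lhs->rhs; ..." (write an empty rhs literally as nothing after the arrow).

bb->; bbb->ab

  | aaaabaaa
  | aab
  | bbbbbba => abbbba => aabba => aaa
  | bbbabbbb => ababbbb => abaabb => abaa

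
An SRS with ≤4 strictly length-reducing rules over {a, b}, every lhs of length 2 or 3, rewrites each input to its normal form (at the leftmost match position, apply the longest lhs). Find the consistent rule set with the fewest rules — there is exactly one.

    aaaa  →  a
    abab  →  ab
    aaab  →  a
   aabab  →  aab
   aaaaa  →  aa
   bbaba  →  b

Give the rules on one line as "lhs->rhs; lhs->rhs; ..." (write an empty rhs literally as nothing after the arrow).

  | aaaa => aba => a
  | abab => ab
  | aaab => abb => a
  | aabab => aab

aaa->ab; abb->a; ba->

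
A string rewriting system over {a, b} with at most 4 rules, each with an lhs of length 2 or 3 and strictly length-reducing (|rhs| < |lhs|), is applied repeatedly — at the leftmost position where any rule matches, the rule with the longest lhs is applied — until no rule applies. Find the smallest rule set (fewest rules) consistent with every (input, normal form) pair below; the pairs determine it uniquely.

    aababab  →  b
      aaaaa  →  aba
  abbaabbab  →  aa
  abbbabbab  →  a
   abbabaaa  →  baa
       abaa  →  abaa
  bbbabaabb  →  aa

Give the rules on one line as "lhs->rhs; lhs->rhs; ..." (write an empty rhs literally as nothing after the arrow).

aaa->bb; bab->; bb->; bba->ab

  | aababab => aaab => bbb => b
  | aaaaa => bbaa => aba
  | abbaabbab => aababbab => aabab => aa
  | abbbabbab => ababbab => abab => a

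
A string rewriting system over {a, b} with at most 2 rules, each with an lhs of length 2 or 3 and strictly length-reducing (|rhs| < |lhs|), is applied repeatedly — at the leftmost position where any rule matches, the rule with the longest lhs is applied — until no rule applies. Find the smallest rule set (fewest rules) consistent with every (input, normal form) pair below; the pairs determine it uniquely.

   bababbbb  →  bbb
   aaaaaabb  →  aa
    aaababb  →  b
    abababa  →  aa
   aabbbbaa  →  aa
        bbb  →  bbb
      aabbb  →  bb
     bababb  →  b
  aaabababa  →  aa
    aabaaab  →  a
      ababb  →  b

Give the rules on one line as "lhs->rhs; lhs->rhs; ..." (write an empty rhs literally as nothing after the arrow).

aab->; ba->a

  | bababbbb => ababbbb => aabbbb => bbb
  | aaaaaabb => aaaab => aa
  | aaababb => aabb => b
  | abababa => aababa => aba => aa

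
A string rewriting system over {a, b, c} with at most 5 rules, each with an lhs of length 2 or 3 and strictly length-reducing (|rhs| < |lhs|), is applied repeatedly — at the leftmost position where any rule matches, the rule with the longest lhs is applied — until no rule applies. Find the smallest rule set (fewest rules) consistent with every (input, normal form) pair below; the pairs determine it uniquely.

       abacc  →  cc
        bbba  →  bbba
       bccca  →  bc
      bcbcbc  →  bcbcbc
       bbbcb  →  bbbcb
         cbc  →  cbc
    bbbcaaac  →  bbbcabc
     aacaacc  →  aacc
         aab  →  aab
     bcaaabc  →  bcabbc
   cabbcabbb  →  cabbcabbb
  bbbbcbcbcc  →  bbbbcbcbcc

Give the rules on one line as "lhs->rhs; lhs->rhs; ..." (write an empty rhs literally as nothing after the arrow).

  | abacc => cc
  | bbba
  | bccca => bc
  | bcbcbc

aaa->ab; aba->; aca->; cca->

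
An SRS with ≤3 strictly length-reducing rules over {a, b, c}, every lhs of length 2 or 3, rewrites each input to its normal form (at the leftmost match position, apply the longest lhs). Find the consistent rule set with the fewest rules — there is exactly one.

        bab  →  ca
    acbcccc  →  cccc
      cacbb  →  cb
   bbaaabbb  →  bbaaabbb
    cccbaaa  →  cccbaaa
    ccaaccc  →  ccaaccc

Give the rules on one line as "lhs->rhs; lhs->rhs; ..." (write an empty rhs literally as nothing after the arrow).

acb->; bab->ca

  | bab => ca
  | acbcccc => cccc
  | cacbb => cb
  | bbaaabbb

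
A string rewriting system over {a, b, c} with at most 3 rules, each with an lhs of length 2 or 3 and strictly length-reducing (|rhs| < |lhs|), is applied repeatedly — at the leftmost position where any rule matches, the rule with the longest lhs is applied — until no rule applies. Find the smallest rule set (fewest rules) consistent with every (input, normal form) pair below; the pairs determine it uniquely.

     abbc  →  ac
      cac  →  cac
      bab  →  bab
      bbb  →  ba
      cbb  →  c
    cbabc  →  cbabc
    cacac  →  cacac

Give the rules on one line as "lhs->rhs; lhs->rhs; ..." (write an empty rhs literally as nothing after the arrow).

bb->; bbb->ba

  | abbc => ac
  | cac
  | bab
  | bbb => ba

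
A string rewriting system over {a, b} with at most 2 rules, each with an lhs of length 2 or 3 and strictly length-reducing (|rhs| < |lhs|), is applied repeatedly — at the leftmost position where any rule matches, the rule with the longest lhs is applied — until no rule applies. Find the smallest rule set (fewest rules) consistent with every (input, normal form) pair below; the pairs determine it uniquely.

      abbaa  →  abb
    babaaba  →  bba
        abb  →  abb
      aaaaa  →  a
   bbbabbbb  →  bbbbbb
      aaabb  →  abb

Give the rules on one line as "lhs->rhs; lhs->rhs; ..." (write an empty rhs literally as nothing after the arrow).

aa->; bab->b

  | abbaa => abb
  | babaaba => baaba => bba
  | abb
  | aaaaa => aaa => a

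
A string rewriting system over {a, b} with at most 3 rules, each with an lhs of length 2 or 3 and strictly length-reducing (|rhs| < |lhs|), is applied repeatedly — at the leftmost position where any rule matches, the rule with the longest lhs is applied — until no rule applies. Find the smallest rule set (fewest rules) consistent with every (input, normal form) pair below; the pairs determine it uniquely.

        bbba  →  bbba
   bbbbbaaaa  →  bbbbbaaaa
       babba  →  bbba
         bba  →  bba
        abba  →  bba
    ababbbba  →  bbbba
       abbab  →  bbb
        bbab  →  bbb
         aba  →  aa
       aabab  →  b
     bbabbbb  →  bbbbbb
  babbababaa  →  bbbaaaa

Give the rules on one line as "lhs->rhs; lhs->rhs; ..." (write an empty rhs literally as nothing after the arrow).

  | bbba
  | bbbbbaaaa
  | babba => bbba
  | bba

ab->b; aba->aa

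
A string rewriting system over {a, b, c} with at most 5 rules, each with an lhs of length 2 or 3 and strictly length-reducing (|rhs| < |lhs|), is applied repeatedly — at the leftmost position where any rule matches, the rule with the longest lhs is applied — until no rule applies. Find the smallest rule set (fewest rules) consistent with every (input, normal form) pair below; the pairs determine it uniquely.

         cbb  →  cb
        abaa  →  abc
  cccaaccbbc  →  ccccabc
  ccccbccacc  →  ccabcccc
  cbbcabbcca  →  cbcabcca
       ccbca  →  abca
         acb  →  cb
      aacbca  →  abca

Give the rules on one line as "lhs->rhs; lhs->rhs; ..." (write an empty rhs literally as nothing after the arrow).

aa->c; ac->c; bb->b; ccb->ab

  | cbb => cb
  | abaa => abc
  | cccaaccbbc => ccccccbbc => ccccabbc => ccccabc
  | ccccbccacc => ccabccacc => ccabcccc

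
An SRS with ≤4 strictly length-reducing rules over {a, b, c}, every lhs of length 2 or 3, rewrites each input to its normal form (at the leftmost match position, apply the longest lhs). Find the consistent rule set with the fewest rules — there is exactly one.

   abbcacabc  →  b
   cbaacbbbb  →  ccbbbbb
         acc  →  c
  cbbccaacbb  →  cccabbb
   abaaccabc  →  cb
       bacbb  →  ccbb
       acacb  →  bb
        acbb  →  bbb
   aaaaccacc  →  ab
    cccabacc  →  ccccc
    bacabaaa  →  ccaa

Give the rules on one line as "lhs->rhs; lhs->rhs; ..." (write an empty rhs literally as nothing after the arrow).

ac->b; aca->a; ba->c; bc->c

  | abbcacabc => abcacabc => acacabc => acabc => abc => ac => b
  | cbaacbbbb => ccacbbbb => ccbbbbb
  | acc => bc => c
  | cbbccaacbb => cbccaacbb => cccaacbb => cccabbb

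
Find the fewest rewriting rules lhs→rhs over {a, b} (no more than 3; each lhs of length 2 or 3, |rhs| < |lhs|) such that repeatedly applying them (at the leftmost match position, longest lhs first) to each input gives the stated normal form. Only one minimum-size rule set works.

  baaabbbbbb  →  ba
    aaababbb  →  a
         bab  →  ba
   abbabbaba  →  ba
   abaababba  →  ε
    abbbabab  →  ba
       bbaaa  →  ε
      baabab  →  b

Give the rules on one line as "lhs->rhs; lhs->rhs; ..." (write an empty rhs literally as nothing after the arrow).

aa->; ab->a; bb->a

  | baaabbbbbb => babbbbbb => babbbbb => babbbb => babbb => babb => bab => ba
  | aaababbb => ababbb => aabbb => bbb => ab => a
  | bab => ba
  | abbabbaba => ababbaba => aabbaba => bbaba => aaba => ba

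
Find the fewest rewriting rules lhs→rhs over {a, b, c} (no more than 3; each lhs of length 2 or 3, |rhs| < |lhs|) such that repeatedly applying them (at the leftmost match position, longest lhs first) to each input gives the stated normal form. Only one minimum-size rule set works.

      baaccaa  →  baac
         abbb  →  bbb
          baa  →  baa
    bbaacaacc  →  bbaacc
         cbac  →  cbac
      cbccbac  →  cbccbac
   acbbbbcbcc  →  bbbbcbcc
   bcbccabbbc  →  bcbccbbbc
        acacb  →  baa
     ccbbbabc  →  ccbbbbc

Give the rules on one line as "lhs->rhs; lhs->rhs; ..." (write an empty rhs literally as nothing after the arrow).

  | baaccaa => baac
  | abbb => bbb
  | baa
  | bbaacaacc => bbaacc

ab->b; acb->ba; caa->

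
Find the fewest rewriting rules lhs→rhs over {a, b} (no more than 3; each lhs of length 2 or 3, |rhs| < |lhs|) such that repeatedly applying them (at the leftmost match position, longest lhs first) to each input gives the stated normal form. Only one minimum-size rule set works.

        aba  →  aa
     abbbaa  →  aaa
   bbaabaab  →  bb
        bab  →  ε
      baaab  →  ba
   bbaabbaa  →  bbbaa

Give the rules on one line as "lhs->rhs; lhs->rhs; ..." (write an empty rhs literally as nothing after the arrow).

aab->; ab->a; bab->

  | aba => aa
  | abbbaa => abbaa => abaa => aaa
  | bbaabaab => bbaab => bb
  | bab => ε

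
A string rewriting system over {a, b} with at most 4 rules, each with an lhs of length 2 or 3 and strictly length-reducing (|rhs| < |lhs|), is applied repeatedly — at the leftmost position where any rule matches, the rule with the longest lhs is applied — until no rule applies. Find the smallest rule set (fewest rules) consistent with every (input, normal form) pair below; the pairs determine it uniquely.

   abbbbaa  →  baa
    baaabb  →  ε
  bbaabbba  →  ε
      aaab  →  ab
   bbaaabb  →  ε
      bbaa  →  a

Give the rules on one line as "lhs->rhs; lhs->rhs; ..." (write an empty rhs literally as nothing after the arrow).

aab->b; abb->b; bb->; bba->

  | abbbbaa => bbbaa => baa
  | baaabb => babb => bb => ε
  | bbaabbba => abbba => bba => ε
  | aaab => ab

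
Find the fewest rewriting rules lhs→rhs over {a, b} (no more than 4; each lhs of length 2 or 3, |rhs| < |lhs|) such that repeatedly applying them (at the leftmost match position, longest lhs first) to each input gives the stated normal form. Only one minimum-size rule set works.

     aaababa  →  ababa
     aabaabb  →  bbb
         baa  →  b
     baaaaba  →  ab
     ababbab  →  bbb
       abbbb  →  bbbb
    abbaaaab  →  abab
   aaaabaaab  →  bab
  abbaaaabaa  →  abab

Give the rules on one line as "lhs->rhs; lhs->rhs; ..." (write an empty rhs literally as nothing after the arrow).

aa->; abb->bb; bba->ab

  | aaababa => ababa
  | aabaabb => baabb => bbb
  | baa => b
  | baaaaba => baaba => bba => ab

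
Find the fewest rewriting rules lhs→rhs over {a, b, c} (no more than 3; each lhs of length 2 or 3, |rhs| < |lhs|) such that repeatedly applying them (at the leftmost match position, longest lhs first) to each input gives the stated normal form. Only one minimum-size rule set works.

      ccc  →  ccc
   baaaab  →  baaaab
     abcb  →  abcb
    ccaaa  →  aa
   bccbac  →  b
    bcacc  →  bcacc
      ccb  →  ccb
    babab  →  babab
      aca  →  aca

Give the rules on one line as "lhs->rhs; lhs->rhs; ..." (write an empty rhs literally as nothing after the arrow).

bac->a; cca->

  | ccc
  | baaaab
  | abcb
  | ccaaa => aa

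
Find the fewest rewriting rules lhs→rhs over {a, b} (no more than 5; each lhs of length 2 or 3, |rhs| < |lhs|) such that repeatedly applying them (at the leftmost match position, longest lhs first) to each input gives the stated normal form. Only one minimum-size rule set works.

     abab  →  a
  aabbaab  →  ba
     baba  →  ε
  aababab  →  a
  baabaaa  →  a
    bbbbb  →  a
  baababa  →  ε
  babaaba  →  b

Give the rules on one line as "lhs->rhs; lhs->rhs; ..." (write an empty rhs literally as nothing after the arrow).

aa->b; ab->a; baa->; bb->a

  | abab => aab => bb => a
  | aabbaab => bbbaab => abaab => aaab => bab => ba
  | baba => baa => ε
  | aababab => bbabab => aabab => bbab => aab => bb => a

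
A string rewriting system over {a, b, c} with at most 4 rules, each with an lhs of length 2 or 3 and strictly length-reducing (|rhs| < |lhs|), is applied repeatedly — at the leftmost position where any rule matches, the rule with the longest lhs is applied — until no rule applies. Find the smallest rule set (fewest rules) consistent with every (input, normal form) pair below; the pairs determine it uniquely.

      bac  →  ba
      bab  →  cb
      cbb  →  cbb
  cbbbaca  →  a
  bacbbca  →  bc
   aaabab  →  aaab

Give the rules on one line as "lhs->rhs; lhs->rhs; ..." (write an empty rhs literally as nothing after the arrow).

  | bac => ba
  | bab => cb
  | cbb
  | cbbbaca => cacaca => bcaca => bbca => bbb => ac => a

ac->a; bab->cb; bbb->ac; ca->b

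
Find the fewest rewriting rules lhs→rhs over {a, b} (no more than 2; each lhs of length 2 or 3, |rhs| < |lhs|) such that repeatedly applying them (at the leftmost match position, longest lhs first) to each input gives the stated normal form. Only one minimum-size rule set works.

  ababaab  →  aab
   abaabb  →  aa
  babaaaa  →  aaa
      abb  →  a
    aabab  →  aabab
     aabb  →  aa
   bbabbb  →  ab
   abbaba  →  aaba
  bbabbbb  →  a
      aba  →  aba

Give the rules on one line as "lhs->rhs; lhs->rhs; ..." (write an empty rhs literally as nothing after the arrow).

baa->a; bb->

  | ababaab => abaab => aab
  | abaabb => aabb => aa
  | babaaaa => baaaa => aaa
  | abb => a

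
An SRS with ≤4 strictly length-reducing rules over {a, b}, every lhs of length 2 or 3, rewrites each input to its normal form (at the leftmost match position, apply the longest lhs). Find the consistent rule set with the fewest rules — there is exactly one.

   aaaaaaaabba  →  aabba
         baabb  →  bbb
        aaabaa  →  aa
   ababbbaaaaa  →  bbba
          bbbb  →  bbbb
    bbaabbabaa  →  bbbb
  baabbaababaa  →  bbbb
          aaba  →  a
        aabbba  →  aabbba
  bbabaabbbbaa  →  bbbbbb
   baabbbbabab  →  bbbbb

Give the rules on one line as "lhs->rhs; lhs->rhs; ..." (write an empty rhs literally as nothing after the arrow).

aaa->aa; aba->; baa->b; bab->b

  | aaaaaaaabba => aaaaaaabba => aaaaaabba => aaaaabba => aaaabba => aaabba => aabba
  | baabb => bbb
  | aaabaa => aabaa => aa
  | ababbbaaaaa => bbbaaaaa => bbbaaa => bbba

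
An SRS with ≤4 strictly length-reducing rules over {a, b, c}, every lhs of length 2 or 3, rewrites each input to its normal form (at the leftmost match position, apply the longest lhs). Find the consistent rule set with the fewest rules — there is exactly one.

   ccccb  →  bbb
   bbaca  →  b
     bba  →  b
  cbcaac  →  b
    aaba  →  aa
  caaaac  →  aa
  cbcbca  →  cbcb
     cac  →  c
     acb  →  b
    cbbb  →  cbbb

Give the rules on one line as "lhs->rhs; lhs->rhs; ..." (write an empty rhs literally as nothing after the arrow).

  | ccccb => bccb => bbb
  | bbaca => bca => b
  | bba => b
  | cbcaac => cbac => cc => b

ac->; ba->; ca->; cc->b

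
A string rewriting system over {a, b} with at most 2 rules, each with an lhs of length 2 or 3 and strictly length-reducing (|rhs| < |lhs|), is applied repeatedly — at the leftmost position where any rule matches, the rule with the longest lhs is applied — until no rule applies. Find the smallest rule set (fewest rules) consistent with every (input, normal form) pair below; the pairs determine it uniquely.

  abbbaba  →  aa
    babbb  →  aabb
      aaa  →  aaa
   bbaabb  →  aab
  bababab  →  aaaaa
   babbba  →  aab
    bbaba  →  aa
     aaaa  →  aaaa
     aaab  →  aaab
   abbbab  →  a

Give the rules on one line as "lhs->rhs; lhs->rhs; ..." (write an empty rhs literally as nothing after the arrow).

  | abbbaba => abbaaa => abaa => aa
  | babbb => aabb
  | aaa
  | bbaabb => babb => aab

ba->; bab->aa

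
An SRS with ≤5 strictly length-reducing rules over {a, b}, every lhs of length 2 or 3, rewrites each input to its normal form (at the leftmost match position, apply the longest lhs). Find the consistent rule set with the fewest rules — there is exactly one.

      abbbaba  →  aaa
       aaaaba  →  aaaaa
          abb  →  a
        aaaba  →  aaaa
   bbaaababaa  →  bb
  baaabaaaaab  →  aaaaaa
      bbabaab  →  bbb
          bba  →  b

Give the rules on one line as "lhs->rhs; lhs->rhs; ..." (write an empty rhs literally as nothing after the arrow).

  | abbbaba => abbaba => ababa => aaba => aaa
  | aaaaba => aaaaa
  | abb => ab => a
  | aaaba => aaaa

ab->a; ba->; baa->; bab->bb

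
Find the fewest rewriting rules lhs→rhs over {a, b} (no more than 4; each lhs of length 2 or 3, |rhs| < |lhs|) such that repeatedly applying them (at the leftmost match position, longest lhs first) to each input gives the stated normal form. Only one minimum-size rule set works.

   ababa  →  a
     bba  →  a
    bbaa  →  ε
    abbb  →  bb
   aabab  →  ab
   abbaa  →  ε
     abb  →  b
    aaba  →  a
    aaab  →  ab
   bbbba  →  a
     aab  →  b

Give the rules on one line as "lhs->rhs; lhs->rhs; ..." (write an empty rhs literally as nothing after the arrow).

aa->; abb->b; ba->a

  | ababa => aaba => ba => a
  | bba => ba => a
  | bbaa => baa => aa => ε
  | abbb => bb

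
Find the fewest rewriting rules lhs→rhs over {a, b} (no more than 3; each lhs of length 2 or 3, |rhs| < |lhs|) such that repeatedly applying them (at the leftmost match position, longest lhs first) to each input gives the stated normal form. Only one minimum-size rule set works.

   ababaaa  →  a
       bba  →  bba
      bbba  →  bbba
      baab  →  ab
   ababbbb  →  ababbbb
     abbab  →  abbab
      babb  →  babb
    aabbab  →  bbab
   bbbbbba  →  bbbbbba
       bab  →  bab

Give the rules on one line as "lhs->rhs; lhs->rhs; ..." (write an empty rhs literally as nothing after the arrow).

  | ababaaa => abaaa => aaa => a
  | bba
  | bbba
  | baab => ab

aa->; baa->a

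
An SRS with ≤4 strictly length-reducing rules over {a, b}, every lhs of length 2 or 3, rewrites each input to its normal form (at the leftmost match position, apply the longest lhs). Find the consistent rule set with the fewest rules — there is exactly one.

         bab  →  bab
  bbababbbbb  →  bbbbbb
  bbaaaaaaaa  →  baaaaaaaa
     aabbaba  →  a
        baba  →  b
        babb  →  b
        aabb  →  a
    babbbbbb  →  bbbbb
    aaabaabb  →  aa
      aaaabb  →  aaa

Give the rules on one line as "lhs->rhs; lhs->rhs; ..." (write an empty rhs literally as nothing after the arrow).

  | bab
  | bbababbbbb => bababbbbb => bbbbbb
  | bbaaaaaaaa => baaaaaaaa
  | aabbaba => aaba => a

aba->; abb->; bba->ba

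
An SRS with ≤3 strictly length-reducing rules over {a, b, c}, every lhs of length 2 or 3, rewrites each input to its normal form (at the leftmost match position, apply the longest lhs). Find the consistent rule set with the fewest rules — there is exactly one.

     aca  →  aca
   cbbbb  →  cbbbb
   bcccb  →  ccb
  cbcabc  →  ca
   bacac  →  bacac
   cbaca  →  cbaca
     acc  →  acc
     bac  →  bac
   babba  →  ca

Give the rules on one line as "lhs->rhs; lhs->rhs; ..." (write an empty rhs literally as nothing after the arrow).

abb->cc; bc->

  | aca
  | cbbbb
  | bcccb => ccb
  | cbcabc => cabc => ca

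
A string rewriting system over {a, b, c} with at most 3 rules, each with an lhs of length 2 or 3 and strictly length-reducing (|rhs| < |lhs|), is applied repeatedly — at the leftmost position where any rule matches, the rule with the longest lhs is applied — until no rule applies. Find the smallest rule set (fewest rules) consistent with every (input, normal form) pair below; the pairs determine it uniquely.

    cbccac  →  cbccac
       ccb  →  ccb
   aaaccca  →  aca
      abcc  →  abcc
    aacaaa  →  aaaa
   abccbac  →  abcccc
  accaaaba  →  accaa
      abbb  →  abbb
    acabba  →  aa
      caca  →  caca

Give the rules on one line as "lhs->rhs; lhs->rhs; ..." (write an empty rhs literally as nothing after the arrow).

aac->a; ba->c; cab->aa

  | cbccac
  | ccb
  | aaaccca => aacca => aca
  | abcc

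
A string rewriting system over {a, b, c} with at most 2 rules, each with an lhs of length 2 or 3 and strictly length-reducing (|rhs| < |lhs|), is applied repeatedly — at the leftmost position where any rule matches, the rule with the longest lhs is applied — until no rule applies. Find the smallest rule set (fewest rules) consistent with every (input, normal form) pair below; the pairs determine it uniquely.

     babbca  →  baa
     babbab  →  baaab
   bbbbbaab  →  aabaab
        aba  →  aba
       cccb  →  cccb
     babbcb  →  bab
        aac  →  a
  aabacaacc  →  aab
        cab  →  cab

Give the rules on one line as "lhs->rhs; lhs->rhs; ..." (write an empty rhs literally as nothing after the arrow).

ac->; bb->a

  | babbca => baaca => baa
  | babbab => baaab
  | bbbbbaab => abbbaab => aabaab
  | aba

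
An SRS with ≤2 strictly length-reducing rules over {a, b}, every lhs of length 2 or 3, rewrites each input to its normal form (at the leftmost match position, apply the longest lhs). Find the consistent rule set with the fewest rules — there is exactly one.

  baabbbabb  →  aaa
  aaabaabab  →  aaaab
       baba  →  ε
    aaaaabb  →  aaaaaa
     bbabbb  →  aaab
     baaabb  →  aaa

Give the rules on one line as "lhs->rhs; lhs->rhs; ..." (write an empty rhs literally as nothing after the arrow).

  | baabbbabb => abbbabb => aababb => aabb => aaa
  | aaabaabab => aaaabab => aaaab
  | baba => ba => ε
  | aaaaabb => aaaaaa

ba->; bb->a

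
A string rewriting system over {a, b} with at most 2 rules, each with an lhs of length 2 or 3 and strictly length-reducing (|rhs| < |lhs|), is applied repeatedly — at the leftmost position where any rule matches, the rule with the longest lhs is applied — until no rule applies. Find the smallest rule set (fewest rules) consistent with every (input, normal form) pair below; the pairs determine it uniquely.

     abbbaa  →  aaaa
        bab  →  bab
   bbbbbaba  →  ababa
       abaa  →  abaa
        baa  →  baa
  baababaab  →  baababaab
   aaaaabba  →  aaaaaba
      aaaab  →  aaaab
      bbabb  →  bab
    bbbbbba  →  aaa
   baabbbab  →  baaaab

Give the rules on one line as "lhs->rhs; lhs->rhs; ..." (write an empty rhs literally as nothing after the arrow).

  | abbbaa => aaaa
  | bab
  | bbbbbaba => abbaba => ababa
  | abaa

bb->b; bbb->a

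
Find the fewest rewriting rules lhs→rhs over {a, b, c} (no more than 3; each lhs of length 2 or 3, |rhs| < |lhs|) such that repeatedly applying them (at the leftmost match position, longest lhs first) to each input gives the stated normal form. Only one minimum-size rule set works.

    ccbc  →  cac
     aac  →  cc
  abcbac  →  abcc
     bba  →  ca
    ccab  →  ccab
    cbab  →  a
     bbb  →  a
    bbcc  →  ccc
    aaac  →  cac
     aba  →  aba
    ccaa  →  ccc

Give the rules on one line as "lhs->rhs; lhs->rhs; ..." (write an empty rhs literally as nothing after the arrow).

aa->c; bb->c; cb->a

  | ccbc => cac
  | aac => cc
  | abcbac => abaac => abcc
  | bba => ca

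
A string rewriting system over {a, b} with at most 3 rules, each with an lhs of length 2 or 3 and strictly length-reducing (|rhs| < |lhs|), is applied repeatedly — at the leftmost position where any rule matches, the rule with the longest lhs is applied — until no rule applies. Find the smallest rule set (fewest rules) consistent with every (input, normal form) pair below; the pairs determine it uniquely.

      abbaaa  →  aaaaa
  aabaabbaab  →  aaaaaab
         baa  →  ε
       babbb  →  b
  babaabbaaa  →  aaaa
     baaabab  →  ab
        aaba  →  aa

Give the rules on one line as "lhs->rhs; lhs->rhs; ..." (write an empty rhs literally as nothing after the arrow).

  | abbaaa => aaaaa
  | aabaabbaab => aaabbaab => aaaaaab
  | baa => ε
  | babbb => baab => b

aba->a; baa->; bb->a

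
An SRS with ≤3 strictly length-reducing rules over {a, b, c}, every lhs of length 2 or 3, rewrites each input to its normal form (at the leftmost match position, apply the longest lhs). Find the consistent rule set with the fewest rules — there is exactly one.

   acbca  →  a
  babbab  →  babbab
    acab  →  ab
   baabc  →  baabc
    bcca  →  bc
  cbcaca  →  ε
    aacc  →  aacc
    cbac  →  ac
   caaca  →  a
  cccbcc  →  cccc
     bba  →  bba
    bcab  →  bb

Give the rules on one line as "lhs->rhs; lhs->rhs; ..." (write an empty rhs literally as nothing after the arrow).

ca->; cb->

  | acbca => aca => a
  | babbab
  | acab => ab
  | baabc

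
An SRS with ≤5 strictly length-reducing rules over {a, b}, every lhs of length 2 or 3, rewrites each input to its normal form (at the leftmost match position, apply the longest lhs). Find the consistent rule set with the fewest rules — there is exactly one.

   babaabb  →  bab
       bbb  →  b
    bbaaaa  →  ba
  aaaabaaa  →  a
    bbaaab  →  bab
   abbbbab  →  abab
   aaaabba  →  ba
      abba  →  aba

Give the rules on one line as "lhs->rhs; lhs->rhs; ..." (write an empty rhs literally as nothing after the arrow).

  | babaabb => babb => bab
  | bbb => bb => b
  | bbaaaa => baaaa => baa => ba
  | aaaabaaa => aabaaa => aaa => a

aa->a; aaa->a; aab->; bb->b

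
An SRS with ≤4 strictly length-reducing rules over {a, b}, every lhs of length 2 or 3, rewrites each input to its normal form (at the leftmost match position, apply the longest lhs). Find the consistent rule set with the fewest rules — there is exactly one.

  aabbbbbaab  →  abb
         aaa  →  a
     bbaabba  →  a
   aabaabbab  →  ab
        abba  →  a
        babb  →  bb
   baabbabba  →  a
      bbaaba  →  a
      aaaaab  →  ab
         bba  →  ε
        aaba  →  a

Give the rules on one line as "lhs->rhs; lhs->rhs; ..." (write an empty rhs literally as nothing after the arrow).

  | aabbbbbaab => abbbbbaab => abbbab => abb
  | aaa => aa => a
  | bbaabba => abba => a
  | aabaabbab => abaabbab => aabbab => abbab => ab

aa->a; ba->; bba->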